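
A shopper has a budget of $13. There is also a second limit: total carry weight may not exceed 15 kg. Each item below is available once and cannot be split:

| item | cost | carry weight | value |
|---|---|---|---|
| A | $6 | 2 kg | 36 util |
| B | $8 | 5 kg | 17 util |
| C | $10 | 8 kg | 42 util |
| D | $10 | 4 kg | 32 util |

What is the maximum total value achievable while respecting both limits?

42 util

Feasible sets respecting both limits:
- C: cost 10, carry weight 8, value 42
- A: cost 6, carry weight 2, value 36
- D: cost 10, carry weight 4, value 32
Best: 42 util.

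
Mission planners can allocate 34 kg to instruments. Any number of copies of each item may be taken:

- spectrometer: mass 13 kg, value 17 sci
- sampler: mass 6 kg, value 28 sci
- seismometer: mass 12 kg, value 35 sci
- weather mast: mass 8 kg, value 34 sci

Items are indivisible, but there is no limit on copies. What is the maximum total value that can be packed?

Best value-per-unit is sampler at 28/6; filling with it alone gives 5×28 = 140.
Optimal mix: 3×sampler + 2×weather mast → mass 34, value 152.

152 sci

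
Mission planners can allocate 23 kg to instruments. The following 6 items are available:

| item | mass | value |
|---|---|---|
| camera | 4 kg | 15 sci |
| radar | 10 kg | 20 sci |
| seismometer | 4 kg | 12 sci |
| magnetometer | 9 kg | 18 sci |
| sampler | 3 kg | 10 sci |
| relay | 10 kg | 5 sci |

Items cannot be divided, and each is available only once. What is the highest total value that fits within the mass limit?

Check high-value combinations within 23 kg:
- camera+radar+seismometer+sampler: mass 4+10+4+3=21, value 15+20+12+10=57
- camera+seismometer+magnetometer+sampler: mass 4+4+9+3=20, value 15+12+18+10=55
- camera+radar+magnetometer: mass 4+10+9=23, value 15+20+18=53
Best: 57 sci.

57 sci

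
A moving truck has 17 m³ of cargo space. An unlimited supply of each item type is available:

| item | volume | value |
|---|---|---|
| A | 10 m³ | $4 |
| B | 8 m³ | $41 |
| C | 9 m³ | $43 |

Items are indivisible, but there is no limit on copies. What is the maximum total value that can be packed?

Best value-per-unit is B at 41/8; filling with it alone gives 2×41 = 82.
Optimal mix: 1×B + 1×C → volume 17, value 84.

$84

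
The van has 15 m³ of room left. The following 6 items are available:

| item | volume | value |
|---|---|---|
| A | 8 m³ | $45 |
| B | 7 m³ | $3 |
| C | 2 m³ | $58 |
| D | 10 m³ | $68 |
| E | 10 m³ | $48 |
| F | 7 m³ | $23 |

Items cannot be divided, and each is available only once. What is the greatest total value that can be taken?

$126

Check high-value combinations within 15 m³:
- C+D: volume 2+10=12, value 58+68=126
- C+E: volume 2+10=12, value 58+48=106
- A+C: volume 8+2=10, value 45+58=103
- C+F: volume 2+7=9, value 58+23=81
Best: $126.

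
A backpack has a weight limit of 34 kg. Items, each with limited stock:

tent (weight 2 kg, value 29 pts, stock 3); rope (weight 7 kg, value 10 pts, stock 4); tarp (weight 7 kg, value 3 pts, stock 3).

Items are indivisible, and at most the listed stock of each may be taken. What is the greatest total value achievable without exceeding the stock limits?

Best selections within weight 34 and stock limits:
- 3×tent + 4×rope: weight 34, value 127
- 3×tent + 3×rope + 1×tarp: weight 34, value 120
- 3×tent + 3×rope: weight 27, value 117
- 3×tent + 2×rope + 2×tarp: weight 34, value 113
Best: 127 pts.

127 pts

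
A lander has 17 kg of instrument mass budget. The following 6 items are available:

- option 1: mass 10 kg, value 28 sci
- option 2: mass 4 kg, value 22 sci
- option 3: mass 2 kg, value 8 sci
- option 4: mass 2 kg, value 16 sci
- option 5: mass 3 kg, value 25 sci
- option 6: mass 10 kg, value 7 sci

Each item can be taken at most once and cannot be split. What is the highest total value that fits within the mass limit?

Check high-value combinations within 17 kg:
- option 1+option 3+option 4+option 5: mass 10+2+2+3=17, value 28+8+16+25=77
- option 1+option 2+option 5: mass 10+4+3=17, value 28+22+25=75
- option 2+option 3+option 4+option 5: mass 4+2+2+3=11, value 22+8+16+25=71
- option 1+option 4+option 5: mass 10+2+3=15, value 28+16+25=69
Best: 77 sci.

77 sci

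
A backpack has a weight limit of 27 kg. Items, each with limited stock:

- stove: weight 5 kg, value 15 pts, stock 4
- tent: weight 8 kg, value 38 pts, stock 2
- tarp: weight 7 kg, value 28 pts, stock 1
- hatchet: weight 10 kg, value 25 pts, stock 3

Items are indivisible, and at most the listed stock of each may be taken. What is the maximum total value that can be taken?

106 pts

Best selections within weight 27 and stock limits:
- 2×stove + 2×tent: weight 26, value 106
- 2×tent + 1×tarp: weight 23, value 104
- 2×tent + 1×hatchet: weight 26, value 101
- 2×stove + 1×tent + 1×tarp: weight 25, value 96
Best: 106 pts.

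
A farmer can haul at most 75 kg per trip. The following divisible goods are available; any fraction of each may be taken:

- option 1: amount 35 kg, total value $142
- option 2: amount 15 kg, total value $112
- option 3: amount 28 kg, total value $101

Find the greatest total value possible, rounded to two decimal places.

Take in order of value per unit:
- option 2 (112/15 per unit): all 15 → value 112, running total 112.00
- option 1 (142/35 per unit): all 35 → value 142, running total 254.00
- option 3 (101/28 per unit): 25 of 28 → value 25×101/28 = 90.1786, running total 344.18
Total 344.18.

344.18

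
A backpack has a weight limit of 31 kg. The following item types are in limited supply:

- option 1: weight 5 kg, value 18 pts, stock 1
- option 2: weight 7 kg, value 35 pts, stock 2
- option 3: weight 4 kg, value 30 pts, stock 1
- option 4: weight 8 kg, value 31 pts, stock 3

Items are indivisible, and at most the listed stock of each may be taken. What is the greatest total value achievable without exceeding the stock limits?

Top feasible selections:
- 1×option 1 + 2×option 2 + 1×option 3 + 1×option 4: weight 31, value 149
- 2×option 2 + 2×option 4: weight 30, value 132
Best: 149 pts.

149 pts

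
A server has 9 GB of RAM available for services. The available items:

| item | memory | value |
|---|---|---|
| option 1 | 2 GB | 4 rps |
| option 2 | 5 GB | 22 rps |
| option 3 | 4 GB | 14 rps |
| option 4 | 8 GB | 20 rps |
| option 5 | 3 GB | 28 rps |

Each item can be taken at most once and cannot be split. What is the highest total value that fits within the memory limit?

50 rps

This is a 0/1 knapsack; check combinations near the capacity.
- option 2+option 5: memory 5+3=8, value 22+28=50
- option 1+option 3+option 5: memory 2+4+3=9, value 4+14+28=46
- option 3+option 5: memory 4+3=7, value 14+28=42
Best: 50 rps.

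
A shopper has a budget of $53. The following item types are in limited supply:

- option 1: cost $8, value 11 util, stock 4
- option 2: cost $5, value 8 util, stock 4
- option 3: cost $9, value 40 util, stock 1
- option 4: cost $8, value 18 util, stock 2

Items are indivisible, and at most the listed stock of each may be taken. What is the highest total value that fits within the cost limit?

119 util

Top feasible selections:
- 1×option 1 + 4×option 2 + 1×option 3 + 2×option 4: cost 53, value 119
- 2×option 1 + 2×option 2 + 1×option 3 + 2×option 4: cost 51, value 114
- 2×option 1 + 4×option 2 + 1×option 3 + 1×option 4: cost 53, value 112
Best: 119 util.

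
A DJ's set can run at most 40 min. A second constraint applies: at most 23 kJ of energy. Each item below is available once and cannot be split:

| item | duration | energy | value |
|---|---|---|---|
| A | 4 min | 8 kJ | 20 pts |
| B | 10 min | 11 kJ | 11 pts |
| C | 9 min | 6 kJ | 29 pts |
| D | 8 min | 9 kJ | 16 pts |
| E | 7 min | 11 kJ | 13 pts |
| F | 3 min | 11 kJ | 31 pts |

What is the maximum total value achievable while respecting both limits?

Feasible sets respecting both limits:
- A+C+D: duration 21, energy 23, value 65
- C+F: duration 12, energy 17, value 60
- A+F: duration 7, energy 19, value 51
- A+C: duration 13, energy 14, value 49
Best: 65 pts.

65 pts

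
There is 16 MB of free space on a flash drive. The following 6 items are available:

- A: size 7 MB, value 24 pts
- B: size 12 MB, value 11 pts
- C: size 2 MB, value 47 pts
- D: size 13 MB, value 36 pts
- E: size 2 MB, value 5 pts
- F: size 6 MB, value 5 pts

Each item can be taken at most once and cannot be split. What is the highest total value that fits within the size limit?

This is a 0/1 knapsack; check combinations near the capacity.
- C+D: size 2+13=15, value 47+36=83
- A+C+E: size 7+2+2=11, value 24+47+5=76
- A+C+F: size 7+2+6=15, value 24+47+5=76
- A+C: size 7+2=9, value 24+47=71
- B+C+E: size 12+2+2=16, value 11+47+5=63
Best: 83 pts.

83 pts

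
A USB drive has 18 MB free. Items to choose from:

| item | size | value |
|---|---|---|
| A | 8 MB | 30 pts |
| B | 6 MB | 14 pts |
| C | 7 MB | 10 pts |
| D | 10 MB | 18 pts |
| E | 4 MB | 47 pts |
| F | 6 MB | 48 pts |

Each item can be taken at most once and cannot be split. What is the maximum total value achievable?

125 pts

Check high-value combinations within 18 MB:
- A+E+F: size 8+4+6=18, value 30+47+48=125
- B+E+F: size 6+4+6=16, value 14+47+48=109
- C+E+F: size 7+4+6=17, value 10+47+48=105
- E+F: size 4+6=10, value 47+48=95
Best: 125 pts.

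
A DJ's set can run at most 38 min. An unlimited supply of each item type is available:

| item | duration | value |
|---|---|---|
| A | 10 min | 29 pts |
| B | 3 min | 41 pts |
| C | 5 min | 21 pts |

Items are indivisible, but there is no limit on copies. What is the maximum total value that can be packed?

Best value-per-unit is B at 41/3, and filling with it alone uses duration 12×3=36. No mix of the others beats 12×41 = 492.

492 pts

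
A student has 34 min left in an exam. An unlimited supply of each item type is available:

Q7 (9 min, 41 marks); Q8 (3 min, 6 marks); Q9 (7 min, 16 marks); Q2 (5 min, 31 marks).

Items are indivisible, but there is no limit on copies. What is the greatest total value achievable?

196 marks

Best value-per-unit is Q2 at 31/5; filling with it alone gives 6×31 = 186.
Optimal mix: 1×Q7 + 5×Q2 → time 34, value 196.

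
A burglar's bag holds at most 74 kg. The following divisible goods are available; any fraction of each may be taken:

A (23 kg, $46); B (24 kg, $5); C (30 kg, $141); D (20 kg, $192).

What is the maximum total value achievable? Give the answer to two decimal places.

Take in order of value per unit:
- D (192/20 per unit): all 20 → value 192, running total 192.00
- C (141/30 per unit): all 30 → value 141, running total 333.00
- A (46/23 per unit): all 23 → value 46, running total 379.00
- B (5/24 per unit): 1 of 24 → value 1×5/24 = 0.2083, running total 379.21
Total 379.21.

379.21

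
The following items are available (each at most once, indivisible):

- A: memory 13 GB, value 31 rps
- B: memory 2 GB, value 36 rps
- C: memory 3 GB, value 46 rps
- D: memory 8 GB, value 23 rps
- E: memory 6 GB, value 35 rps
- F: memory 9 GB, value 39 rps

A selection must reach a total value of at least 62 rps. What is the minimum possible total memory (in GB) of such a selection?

Subsets with value ≥ 62, sorted by total memory:
- B+C: memory 5, value 82
- B+E: memory 8, value 71
Minimum memory: 5 GB.

5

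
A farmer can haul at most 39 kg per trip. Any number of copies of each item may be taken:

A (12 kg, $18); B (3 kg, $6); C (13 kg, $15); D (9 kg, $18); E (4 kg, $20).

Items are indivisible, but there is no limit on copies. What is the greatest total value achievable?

Best value-per-unit is E at 20/4; filling with it alone gives 9×20 = 180.
Optimal mix: 1×B + 9×E → weight 39, value 186.

$186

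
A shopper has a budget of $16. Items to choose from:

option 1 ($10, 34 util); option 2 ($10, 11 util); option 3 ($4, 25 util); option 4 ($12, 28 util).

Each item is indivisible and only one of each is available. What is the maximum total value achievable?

Check high-value combinations within $16:
- option 1+option 3: cost 10+4=14, value 34+25=59
- option 3+option 4: cost 4+12=16, value 25+28=53
- option 2+option 3: cost 10+4=14, value 11+25=36
Best: 59 util.

59 util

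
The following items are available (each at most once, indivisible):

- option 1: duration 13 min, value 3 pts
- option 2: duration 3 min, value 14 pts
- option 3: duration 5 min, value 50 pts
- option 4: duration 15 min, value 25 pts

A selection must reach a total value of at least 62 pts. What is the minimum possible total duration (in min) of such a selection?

8

Subsets with value ≥ 62, sorted by total duration:
- option 2+option 3: duration 8, value 64
- option 3+option 4: duration 20, value 75
Minimum duration: 8 min.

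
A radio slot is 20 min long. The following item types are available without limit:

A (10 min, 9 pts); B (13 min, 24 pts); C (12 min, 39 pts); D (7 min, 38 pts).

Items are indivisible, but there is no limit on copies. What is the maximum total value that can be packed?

Best value-per-unit is D at 38/7; filling with it alone gives 2×38 = 76.
Optimal mix: 1×C + 1×D → duration 19, value 77.

77 pts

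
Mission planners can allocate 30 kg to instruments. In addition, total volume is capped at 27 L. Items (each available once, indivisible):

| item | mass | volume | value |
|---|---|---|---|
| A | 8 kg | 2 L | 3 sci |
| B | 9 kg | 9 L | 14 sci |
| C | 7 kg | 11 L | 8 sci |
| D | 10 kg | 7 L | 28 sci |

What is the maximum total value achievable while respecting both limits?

50 sci

Feasible sets respecting both limits:
- B+C+D: mass 26, volume 27, value 50
- A+B+D: mass 27, volume 18, value 45
- B+D: mass 19, volume 16, value 42
- A+C+D: mass 25, volume 20, value 39
Best: 50 sci.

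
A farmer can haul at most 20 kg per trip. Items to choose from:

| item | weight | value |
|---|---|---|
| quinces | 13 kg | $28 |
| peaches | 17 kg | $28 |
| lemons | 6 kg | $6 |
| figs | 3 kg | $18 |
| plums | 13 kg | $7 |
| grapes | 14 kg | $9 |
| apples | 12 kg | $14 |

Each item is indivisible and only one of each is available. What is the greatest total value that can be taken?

$46

Check high-value combinations within 20 kg:
- quinces+figs: weight 13+3=16, value 28+18=46
- peaches+figs: weight 17+3=20, value 28+18=46
- quinces+lemons: weight 13+6=19, value 28+6=34
- figs+apples: weight 3+12=15, value 18+14=32
- quinces: weight 13, value 28
Best: $46.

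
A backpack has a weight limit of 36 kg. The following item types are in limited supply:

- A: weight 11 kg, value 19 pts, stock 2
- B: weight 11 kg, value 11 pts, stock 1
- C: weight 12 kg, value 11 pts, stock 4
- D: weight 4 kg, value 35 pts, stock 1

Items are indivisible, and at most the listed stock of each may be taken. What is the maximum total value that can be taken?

Top feasible selections:
- 2×A + 1×D: weight 26, value 73
- 1×A + 1×B + 1×D: weight 26, value 65
- 1×A + 1×C + 1×D: weight 27, value 65
Best: 73 pts.

73 pts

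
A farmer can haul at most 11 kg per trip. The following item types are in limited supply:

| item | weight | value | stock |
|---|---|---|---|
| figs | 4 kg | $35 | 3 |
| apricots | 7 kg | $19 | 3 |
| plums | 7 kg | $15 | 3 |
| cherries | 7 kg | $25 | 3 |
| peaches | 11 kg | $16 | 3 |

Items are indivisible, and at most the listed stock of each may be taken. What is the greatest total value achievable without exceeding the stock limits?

Top feasible selections:
- 2×figs: weight 8, value 70
- 1×figs + 1×cherries: weight 11, value 60
Best: $70.

$70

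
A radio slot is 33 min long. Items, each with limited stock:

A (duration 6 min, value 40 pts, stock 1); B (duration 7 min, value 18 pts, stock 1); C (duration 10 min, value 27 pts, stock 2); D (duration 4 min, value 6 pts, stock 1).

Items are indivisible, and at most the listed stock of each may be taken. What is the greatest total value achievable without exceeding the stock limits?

112 pts

Top feasible selections:
- 1×A + 1×B + 2×C: duration 33, value 112
- 1×A + 2×C + 1×D: duration 30, value 100
Best: 112 pts.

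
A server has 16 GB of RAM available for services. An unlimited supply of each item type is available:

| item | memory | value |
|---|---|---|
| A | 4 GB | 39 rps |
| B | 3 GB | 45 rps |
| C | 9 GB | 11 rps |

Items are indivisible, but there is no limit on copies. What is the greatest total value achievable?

225 rps

Best value-per-unit is B at 45/3, and filling with it alone uses memory 5×3=15. No mix of the others beats 5×45 = 225.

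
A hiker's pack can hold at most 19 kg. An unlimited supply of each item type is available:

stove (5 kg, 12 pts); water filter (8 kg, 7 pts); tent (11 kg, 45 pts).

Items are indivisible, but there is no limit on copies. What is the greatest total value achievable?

57 pts

Best value-per-unit is tent at 45/11; filling with it alone gives 1×45 = 45.
Optimal mix: 1×stove + 1×tent → weight 16, value 57.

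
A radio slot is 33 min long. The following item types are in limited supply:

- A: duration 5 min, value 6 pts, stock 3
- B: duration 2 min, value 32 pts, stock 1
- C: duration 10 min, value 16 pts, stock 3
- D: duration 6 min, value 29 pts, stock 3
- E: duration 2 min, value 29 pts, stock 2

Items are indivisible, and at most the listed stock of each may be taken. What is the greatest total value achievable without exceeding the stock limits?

183 pts

Best selections within duration 33 and stock limits:
- 1×A + 1×B + 3×D + 2×E: duration 29, value 183
- 1×B + 3×D + 2×E: duration 24, value 177
- 1×A + 1×B + 1×C + 2×D + 2×E: duration 33, value 170
- 3×A + 1×B + 2×D + 2×E: duration 33, value 166
Best: 183 pts.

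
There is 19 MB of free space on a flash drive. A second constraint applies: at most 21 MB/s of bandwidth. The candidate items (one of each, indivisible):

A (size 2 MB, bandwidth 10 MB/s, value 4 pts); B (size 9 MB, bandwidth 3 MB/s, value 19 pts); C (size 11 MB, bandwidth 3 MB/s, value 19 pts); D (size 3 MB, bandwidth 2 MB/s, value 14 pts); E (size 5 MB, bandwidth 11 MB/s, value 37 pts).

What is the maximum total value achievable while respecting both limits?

Feasible sets respecting both limits:
- B+D+E: size 17, bandwidth 16, value 70
- C+D+E: size 19, bandwidth 16, value 70
- B+E: size 14, bandwidth 14, value 56
Best: 70 pts.

70 pts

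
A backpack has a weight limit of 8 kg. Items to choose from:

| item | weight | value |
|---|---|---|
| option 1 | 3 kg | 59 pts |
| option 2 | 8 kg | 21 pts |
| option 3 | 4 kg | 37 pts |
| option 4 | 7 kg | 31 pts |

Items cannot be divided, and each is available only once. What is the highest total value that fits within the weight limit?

96 pts

Check high-value combinations within 8 kg:
- option 1+option 3: weight 3+4=7, value 59+37=96
- option 1: weight 3, value 59
- option 3: weight 4, value 37
- option 4: weight 7, value 31
- option 2: weight 8, value 21
Best: 96 pts.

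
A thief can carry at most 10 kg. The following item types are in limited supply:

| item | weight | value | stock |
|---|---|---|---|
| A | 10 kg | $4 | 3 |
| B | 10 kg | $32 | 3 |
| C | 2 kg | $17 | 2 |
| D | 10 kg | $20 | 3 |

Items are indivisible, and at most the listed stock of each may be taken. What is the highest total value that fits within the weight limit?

$34

Best selections within weight 10 and stock limits:
- 2×C: weight 4, value 34
- 1×B: weight 10, value 32
- 1×D: weight 10, value 20
- 1×C: weight 2, value 17
Best: $34.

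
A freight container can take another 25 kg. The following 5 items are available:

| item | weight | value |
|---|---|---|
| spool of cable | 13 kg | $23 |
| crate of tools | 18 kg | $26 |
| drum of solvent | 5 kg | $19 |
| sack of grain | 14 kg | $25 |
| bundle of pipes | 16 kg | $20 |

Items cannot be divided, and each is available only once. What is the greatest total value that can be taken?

$45

This is a 0/1 knapsack; check combinations near the capacity.
- crate of tools+drum of solvent: weight 18+5=23, value 26+19=45
- drum of solvent+sack of grain: weight 5+14=19, value 19+25=44
- spool of cable+drum of solvent: weight 13+5=18, value 23+19=42
- drum of solvent+bundle of pipes: weight 5+16=21, value 19+20=39
Best: $45.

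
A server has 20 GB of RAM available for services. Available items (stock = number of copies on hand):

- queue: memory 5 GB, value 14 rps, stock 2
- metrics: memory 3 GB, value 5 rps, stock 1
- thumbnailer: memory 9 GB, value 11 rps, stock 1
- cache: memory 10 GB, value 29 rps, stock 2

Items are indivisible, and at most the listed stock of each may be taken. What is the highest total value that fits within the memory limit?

Best selections within memory 20 and stock limits:
- 2×cache: memory 20, value 58
- 2×queue + 1×cache: memory 20, value 57
Best: 58 rps.

58 rps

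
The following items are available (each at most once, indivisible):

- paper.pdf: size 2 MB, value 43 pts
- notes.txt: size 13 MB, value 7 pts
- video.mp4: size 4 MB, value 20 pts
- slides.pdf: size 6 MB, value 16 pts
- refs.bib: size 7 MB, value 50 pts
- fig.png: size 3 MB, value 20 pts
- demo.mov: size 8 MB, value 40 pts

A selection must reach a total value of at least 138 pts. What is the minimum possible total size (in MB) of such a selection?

Subsets with value ≥ 138, sorted by total size:
- paper.pdf+refs.bib+fig.png+demo.mov: size 20, value 153
- paper.pdf+video.mp4+refs.bib+demo.mov: size 21, value 153
Minimum size: 20 MB.

20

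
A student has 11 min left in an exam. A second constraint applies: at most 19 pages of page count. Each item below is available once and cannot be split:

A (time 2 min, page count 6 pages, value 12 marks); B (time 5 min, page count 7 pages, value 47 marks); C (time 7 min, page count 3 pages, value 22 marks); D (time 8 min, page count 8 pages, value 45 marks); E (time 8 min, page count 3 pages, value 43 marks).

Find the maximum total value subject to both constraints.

59 marks

Feasible sets respecting both limits:
- A+B: time 7, page count 13, value 59
- A+D: time 10, page count 14, value 57
- A+E: time 10, page count 9, value 55
- B: time 5, page count 7, value 47
Best: 59 marks.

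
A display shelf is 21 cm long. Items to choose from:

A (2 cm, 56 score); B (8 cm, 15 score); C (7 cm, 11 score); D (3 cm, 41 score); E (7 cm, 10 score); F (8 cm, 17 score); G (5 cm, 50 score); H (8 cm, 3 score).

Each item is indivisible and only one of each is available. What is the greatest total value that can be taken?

164 score

This is a 0/1 knapsack; check combinations near the capacity.
- A+D+F+G: length 2+3+8+5=18, value 56+41+17+50=164
- A+B+D+G: length 2+8+3+5=18, value 56+15+41+50=162
- A+C+D+G: length 2+7+3+5=17, value 56+11+41+50=158
- A+D+E+G: length 2+3+7+5=17, value 56+41+10+50=157
- A+D+G+H: length 2+3+5+8=18, value 56+41+50+3=150
Best: 164 score.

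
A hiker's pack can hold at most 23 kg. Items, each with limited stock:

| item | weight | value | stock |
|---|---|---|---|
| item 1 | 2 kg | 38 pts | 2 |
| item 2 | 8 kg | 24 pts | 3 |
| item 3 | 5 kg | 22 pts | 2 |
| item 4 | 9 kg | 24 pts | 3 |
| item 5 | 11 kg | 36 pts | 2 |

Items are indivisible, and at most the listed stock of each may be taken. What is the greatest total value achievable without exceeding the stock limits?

144 pts

Top feasible selections:
- 2×item 1 + 1×item 2 + 2×item 3: weight 22, value 144
- 2×item 1 + 2×item 3 + 1×item 4: weight 23, value 144
- 2×item 1 + 1×item 2 + 1×item 5: weight 23, value 136
- 2×item 1 + 1×item 3 + 1×item 5: weight 20, value 134
Best: 144 pts.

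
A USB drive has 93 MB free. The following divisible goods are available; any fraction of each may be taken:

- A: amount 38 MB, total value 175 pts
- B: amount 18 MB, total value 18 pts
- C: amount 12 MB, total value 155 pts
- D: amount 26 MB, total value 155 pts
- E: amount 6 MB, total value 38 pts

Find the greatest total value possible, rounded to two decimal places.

534.00

Take in order of value per unit:
- C (155/12 per unit): all 12 → value 155, running total 155.00
- E (38/6 per unit): all 6 → value 38, running total 193.00
- D (155/26 per unit): all 26 → value 155, running total 348.00
- A (175/38 per unit): all 38 → value 175, running total 523.00
- B (18/18 per unit): 11 of 18 → value 11×18/18 = 11.0000, running total 534.00
Total 534.00.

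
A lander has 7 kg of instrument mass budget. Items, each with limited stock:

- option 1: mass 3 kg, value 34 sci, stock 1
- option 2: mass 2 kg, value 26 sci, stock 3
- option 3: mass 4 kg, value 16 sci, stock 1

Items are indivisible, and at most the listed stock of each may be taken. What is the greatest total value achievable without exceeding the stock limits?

86 sci

Best selections within mass 7 and stock limits:
- 1×option 1 + 2×option 2: mass 7, value 86
- 3×option 2: mass 6, value 78
Best: 86 sci.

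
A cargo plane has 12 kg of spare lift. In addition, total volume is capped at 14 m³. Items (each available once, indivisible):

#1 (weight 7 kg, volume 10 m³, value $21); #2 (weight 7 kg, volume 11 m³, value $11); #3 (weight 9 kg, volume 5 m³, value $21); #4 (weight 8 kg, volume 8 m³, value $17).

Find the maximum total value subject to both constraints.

Feasible sets respecting both limits:
- #1: weight 7, volume 10, value 21
- #3: weight 9, volume 5, value 21
- #4: weight 8, volume 8, value 17
- #2: weight 7, volume 11, value 11
Best: $21.

$21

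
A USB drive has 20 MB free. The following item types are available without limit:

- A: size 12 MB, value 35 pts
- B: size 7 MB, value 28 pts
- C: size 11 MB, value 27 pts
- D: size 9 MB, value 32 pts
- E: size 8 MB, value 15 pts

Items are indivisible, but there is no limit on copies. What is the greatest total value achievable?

64 pts

Best value-per-unit is B at 28/7; filling with it alone gives 2×28 = 56.
Optimal mix: 2×D → size 18, value 64.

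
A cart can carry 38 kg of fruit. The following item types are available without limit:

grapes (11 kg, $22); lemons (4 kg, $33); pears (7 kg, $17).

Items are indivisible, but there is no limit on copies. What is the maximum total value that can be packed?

$297

Best value-per-unit is lemons at 33/4, and filling with it alone uses weight 9×4=36. No mix of the others beats 9×33 = 297.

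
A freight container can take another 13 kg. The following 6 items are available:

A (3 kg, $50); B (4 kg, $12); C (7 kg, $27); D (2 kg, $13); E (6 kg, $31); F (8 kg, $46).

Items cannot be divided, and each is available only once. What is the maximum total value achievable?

$109

Check high-value combinations within 13 kg:
- A+D+F: weight 3+2+8=13, value 50+13+46=109
- A+F: weight 3+8=11, value 50+46=96
- A+D+E: weight 3+2+6=11, value 50+13+31=94
- A+B+E: weight 3+4+6=13, value 50+12+31=93
Best: $109.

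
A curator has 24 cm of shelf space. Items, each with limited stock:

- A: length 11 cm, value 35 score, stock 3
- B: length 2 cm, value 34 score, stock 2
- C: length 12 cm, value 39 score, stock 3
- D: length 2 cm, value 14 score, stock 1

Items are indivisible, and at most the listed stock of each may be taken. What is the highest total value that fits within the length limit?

Top feasible selections:
- 2×B + 1×C + 1×D: length 18, value 121
- 1×A + 2×B + 1×D: length 17, value 117
Best: 121 score.

121 score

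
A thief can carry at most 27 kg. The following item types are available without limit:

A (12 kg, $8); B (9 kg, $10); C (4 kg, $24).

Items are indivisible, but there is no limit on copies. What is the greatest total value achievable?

Best value-per-unit is C at 24/4, and filling with it alone uses weight 6×4=24. No mix of the others beats 6×24 = 144.

$144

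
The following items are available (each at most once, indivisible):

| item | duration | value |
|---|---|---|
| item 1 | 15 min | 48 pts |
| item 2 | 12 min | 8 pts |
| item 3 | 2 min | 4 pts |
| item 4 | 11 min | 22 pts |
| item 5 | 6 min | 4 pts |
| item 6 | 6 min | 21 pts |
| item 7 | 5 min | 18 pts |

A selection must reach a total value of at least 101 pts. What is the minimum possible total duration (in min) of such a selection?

37

Subsets with value ≥ 101, sorted by total duration:
- item 1+item 4+item 6+item 7: duration 37, value 109
- item 1+item 3+item 4+item 6+item 7: duration 39, value 113
- item 1+item 4+item 5+item 6+item 7: duration 43, value 113
- item 1+item 3+item 4+item 5+item 6+item 7: duration 45, value 117
Minimum duration: 37 min.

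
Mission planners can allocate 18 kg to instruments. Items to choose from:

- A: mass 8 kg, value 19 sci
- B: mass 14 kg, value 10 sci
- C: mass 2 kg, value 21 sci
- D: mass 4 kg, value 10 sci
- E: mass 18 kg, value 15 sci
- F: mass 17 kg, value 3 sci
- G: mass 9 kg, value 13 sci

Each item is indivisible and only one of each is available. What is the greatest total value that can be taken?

50 sci

This is a 0/1 knapsack; check combinations near the capacity.
- A+C+D: mass 8+2+4=14, value 19+21+10=50
- C+D+G: mass 2+4+9=15, value 21+10+13=44
- A+C: mass 8+2=10, value 19+21=40
Best: 50 sci.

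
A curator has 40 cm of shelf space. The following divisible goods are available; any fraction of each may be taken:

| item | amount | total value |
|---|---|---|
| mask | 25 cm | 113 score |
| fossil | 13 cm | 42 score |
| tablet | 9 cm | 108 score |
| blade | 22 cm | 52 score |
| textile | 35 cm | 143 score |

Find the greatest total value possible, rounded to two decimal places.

Take in order of value per unit:
- tablet (108/9 per unit): all 9 → value 108, running total 108.00
- mask (113/25 per unit): all 25 → value 113, running total 221.00
- textile (143/35 per unit): 6 of 35 → value 6×143/35 = 24.5143, running total 245.51
Total 245.51.

245.51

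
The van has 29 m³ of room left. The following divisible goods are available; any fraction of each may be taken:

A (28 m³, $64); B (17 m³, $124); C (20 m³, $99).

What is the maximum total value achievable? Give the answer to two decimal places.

Take in order of value per unit:
- B (124/17 per unit): all 17 → value 124, running total 124.00
- C (99/20 per unit): 12 of 20 → value 12×99/20 = 59.4000, running total 183.40
Total 183.40.

183.40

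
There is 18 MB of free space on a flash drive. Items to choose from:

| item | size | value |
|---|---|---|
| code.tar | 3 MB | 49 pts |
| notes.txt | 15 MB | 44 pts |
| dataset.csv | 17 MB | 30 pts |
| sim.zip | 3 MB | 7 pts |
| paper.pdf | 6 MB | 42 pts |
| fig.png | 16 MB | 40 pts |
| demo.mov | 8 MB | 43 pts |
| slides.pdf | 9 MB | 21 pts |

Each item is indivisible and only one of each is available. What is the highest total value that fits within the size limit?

134 pts

Check high-value combinations within 18 MB:
- code.tar+paper.pdf+demo.mov: size 3+6+8=17, value 49+42+43=134
- code.tar+paper.pdf+slides.pdf: size 3+6+9=18, value 49+42+21=112
- code.tar+sim.zip+demo.mov: size 3+3+8=14, value 49+7+43=99
Best: 134 pts.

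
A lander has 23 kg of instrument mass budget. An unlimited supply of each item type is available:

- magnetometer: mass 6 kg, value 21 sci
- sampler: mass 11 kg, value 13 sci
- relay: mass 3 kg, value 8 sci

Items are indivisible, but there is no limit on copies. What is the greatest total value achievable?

71 sci

Best value-per-unit is magnetometer at 21/6; filling with it alone gives 3×21 = 63.
Optimal mix: 3×magnetometer + 1×relay → mass 21, value 71.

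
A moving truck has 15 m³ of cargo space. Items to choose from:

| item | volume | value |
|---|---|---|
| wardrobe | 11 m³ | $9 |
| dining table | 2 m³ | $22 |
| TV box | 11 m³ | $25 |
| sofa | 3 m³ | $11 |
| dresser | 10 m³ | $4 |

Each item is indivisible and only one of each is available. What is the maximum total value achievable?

Check high-value combinations within 15 m³:
- dining table+TV box: volume 2+11=13, value 22+25=47
- dining table+sofa+dresser: volume 2+3+10=15, value 22+11+4=37
- TV box+sofa: volume 11+3=14, value 25+11=36
Best: $47.

$47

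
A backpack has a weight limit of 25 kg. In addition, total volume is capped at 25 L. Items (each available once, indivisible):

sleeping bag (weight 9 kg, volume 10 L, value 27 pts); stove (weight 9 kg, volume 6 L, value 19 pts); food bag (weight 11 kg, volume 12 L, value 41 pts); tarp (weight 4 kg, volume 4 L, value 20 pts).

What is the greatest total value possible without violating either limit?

Feasible sets respecting both limits:
- stove+food bag+tarp: weight 24, volume 22, value 80
- sleeping bag+food bag: weight 20, volume 22, value 68
- sleeping bag+stove+tarp: weight 22, volume 20, value 66
Best: 80 pts.

80 pts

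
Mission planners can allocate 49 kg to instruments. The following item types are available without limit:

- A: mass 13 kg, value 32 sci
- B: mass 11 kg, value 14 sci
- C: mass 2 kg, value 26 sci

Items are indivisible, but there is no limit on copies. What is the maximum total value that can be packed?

Best value-per-unit is C at 26/2, and filling with it alone uses mass 24×2=48. No mix of the others beats 24×26 = 624.

624 sci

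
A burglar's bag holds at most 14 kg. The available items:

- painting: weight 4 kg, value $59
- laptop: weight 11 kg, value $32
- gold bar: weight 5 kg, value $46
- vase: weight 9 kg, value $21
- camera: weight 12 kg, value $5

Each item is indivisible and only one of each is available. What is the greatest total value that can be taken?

$105

Check high-value combinations within 14 kg:
- painting+gold bar: weight 4+5=9, value 59+46=105
- painting+vase: weight 4+9=13, value 59+21=80
- gold bar+vase: weight 5+9=14, value 46+21=67
- painting: weight 4, value 59
Best: $105.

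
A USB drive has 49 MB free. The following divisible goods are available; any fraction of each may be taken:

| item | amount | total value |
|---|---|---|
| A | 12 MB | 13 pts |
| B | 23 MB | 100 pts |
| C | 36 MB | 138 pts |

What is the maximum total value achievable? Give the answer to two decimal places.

Take in order of value per unit:
- B (100/23 per unit): all 23 → value 100, running total 100.00
- C (138/36 per unit): 26 of 36 → value 26×138/36 = 99.6667, running total 199.67
Total 199.67.

199.67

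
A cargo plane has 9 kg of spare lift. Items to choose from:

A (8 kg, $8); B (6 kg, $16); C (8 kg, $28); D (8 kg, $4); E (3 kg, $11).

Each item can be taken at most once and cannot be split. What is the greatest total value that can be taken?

Check high-value combinations within 9 kg:
- C: weight 8, value 28
- B+E: weight 6+3=9, value 16+11=27
- B: weight 6, value 16
- E: weight 3, value 11
Best: $28.

$28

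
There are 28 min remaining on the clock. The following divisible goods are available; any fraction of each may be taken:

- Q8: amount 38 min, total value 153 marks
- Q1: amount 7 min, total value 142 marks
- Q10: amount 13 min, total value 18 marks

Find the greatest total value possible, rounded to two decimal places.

226.55

Take in order of value per unit:
- Q1 (142/7 per unit): all 7 → value 142, running total 142.00
- Q8 (153/38 per unit): 21 of 38 → value 21×153/38 = 84.5526, running total 226.55
Total 226.55.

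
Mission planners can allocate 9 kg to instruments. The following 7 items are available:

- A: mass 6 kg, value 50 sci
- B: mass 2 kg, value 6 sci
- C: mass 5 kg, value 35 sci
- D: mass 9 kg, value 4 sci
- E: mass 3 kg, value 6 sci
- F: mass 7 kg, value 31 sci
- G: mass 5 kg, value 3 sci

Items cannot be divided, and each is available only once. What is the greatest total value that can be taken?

Check high-value combinations within 9 kg:
- A+B: mass 6+2=8, value 50+6=56
- A+E: mass 6+3=9, value 50+6=56
- A: mass 6, value 50
- B+C: mass 2+5=7, value 6+35=41
- C+E: mass 5+3=8, value 35+6=41
Best: 56 sci.

56 sci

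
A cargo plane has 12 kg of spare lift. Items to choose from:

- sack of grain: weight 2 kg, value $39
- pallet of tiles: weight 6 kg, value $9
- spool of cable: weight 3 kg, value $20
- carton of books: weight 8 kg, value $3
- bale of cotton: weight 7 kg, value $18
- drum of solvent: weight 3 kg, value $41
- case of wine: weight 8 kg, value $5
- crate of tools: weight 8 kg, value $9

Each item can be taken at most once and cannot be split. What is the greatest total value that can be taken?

Check high-value combinations within 12 kg:
- sack of grain+spool of cable+drum of solvent: weight 2+3+3=8, value 39+20+41=100
- sack of grain+bale of cotton+drum of solvent: weight 2+7+3=12, value 39+18+41=98
- sack of grain+pallet of tiles+drum of solvent: weight 2+6+3=11, value 39+9+41=89
- sack of grain+drum of solvent: weight 2+3=5, value 39+41=80
- sack of grain+spool of cable+bale of cotton: weight 2+3+7=12, value 39+20+18=77
Best: $100.

$100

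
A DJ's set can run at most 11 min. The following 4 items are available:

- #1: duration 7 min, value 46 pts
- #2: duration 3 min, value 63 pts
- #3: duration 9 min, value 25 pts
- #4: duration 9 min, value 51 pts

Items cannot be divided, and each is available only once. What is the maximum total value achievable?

Check high-value combinations within 11 min:
- #1+#2: duration 7+3=10, value 46+63=109
- #2: duration 3, value 63
- #4: duration 9, value 51
- #1: duration 7, value 46
Best: 109 pts.

109 pts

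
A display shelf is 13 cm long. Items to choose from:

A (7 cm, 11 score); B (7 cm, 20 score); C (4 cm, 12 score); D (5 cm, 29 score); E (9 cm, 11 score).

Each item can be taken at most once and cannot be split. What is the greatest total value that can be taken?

49 score

This is a 0/1 knapsack; check combinations near the capacity.
- B+D: length 7+5=12, value 20+29=49
- C+D: length 4+5=9, value 12+29=41
- A+D: length 7+5=12, value 11+29=40
- B+C: length 7+4=11, value 20+12=32
Best: 49 score.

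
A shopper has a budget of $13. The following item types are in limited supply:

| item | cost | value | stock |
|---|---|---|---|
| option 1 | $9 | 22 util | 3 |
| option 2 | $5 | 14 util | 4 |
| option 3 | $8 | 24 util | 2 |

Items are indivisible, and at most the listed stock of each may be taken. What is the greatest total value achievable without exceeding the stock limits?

38 util

Best selections within cost 13 and stock limits:
- 1×option 2 + 1×option 3: cost 13, value 38
- 2×option 2: cost 10, value 28
- 1×option 3: cost 8, value 24
- 1×option 1: cost 9, value 22
Best: 38 util.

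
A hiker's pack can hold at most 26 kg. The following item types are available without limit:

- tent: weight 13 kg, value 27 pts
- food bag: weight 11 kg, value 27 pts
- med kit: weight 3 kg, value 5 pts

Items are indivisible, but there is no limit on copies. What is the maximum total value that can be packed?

Best value-per-unit is food bag at 27/11; filling with it alone gives 2×27 = 54.
Optimal mix: 2×food bag + 1×med kit → weight 25, value 59.

59 pts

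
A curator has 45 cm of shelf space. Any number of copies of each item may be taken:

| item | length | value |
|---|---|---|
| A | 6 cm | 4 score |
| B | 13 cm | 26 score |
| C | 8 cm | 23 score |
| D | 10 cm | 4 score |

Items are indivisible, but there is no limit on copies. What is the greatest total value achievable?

Best value-per-unit is C at 23/8; filling with it alone gives 5×23 = 115.
Optimal mix: 1×B + 4×C → length 45, value 118.

118 score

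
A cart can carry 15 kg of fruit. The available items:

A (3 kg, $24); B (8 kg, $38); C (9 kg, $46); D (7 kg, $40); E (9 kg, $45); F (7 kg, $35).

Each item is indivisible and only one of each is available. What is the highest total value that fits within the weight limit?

$78

Check high-value combinations within 15 kg:
- B+D: weight 8+7=15, value 38+40=78
- D+F: weight 7+7=14, value 40+35=75
- B+F: weight 8+7=15, value 38+35=73
- A+C: weight 3+9=12, value 24+46=70
- A+E: weight 3+9=12, value 24+45=69
Best: $78.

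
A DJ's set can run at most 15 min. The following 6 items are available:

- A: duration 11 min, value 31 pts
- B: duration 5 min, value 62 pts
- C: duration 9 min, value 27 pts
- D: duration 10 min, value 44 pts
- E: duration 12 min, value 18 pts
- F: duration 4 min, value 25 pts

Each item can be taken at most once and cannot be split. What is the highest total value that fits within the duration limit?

106 pts

Check high-value combinations within 15 min:
- B+D: duration 5+10=15, value 62+44=106
- B+C: duration 5+9=14, value 62+27=89
- B+F: duration 5+4=9, value 62+25=87
- D+F: duration 10+4=14, value 44+25=69
Best: 106 pts.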